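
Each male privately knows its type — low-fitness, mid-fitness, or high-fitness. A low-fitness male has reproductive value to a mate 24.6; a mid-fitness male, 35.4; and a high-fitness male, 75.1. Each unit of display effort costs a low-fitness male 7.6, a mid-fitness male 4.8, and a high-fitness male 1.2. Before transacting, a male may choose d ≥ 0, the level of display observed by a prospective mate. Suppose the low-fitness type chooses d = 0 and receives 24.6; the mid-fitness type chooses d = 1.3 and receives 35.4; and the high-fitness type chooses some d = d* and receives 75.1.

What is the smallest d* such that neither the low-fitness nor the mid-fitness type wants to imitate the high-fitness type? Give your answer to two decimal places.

Mid-fitness type (on-path payoff 35.4 − 4.8×1.3 = 29.16) won't mimic when 29.16 ≥ 75.1 − 4.8·d*, i.e. d* ≥ 9.57.
Low-fitness type (on-path payoff 24.6) won't mimic when 24.6 ≥ 75.1 − 7.6·d*, i.e. d* ≥ 6.64.
Both must hold, so d* = max(6.64, 9.57) = 9.57. The mid-fitness type's constraint binds.

9.57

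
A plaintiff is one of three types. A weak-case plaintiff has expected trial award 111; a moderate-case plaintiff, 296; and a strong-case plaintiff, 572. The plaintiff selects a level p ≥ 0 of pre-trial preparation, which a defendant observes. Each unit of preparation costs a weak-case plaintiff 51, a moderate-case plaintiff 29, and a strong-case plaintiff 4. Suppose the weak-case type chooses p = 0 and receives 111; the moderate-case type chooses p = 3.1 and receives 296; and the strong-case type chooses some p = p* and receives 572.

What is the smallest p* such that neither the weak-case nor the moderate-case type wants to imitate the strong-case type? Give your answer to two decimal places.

Weak-case type (on-path payoff 111) won't mimic when 111 ≥ 572 − 51·p*, i.e. p* ≥ 9.04.
Moderate-case type (on-path payoff 296 − 29×3.1 = 206.1) won't mimic when 206.1 ≥ 572 − 29·p*, i.e. p* ≥ 12.62.
Both must hold, so p* = max(9.04, 12.62) = 12.62. The moderate-case type's constraint binds.

12.62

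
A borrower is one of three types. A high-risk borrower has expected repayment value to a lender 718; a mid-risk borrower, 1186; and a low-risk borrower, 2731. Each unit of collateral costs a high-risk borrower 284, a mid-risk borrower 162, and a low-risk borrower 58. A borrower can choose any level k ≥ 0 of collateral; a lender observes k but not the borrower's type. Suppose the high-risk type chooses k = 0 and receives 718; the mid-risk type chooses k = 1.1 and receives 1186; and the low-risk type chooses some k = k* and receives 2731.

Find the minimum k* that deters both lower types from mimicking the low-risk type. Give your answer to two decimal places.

10.64

Mid-risk type (on-path payoff 1186 − 162×1.1 = 1007.8) won't mimic when 1007.8 ≥ 2731 − 162·k*, i.e. k* ≥ 10.64.
High-risk type (on-path payoff 718) won't mimic when 718 ≥ 2731 − 284·k*, i.e. k* ≥ 7.09.
Both must hold, so k* = max(7.09, 10.64) = 10.64. The mid-risk type's constraint binds.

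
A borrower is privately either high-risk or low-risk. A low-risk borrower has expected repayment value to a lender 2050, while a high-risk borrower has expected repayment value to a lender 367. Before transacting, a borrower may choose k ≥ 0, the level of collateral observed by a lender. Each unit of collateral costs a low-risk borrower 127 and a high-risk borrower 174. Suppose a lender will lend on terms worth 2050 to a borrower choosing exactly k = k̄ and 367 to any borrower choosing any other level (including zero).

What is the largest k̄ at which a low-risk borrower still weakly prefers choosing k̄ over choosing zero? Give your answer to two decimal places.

Choosing k̄ yields the low-risk type 2050 − 127·k̄; choosing zero yields 367.
The low-risk type is indifferent at 2050 − 127·k̄ = 367, i.e. k̄ = (2050 − 367) / 127 ≈ 13.25.
For any k̄ above 13.25 the low-risk type would rather pool at zero, so separation collapses.

13.25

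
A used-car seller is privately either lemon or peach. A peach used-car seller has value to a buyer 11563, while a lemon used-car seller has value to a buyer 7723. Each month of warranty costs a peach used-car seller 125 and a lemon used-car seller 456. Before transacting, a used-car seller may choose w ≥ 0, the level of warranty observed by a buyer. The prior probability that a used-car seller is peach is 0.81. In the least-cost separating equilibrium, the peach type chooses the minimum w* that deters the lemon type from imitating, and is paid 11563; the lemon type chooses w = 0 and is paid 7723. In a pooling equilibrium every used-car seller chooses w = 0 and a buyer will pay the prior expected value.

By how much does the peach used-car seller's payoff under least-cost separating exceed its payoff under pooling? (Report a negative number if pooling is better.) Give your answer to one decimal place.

Least-cost separating signal: w* solves 7723 = 11563 − 456·w*, so w* = (11563 − 7723)/456 ≈ 8.4211.
Peach type's separating payoff: 11563 − 125 × w* = 11563 − 125 × (11563 − 7723)/456 = 11563 − 480000/456 ≈ 10510.368.
Pooling payoff: 0.81 × 11563 + 0.19 × 7723 = 10833.4.
Difference: 10510.368 − 10833.4 = -323.032, i.e. -323.0 to one decimal place.
The peach type would prefer the pooling outcome.

-323.0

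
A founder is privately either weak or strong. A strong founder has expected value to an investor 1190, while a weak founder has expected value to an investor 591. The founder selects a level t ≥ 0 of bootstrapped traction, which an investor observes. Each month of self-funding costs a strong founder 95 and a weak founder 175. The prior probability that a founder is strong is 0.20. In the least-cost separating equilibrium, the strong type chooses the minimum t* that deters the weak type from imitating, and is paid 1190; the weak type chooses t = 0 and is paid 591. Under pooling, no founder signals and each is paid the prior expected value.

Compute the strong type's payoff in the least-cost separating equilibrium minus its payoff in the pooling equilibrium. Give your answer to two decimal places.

154.03

Least-cost separating signal: t* solves 591 = 1190 − 175·t*, so t* = (1190 − 591)/175 ≈ 3.4229.
Strong type's separating payoff: 1190 − 95 × t* = 1190 − 95 × (1190 − 591)/175 = 1190 − 56905/175 ≈ 864.8286.
Pooling payoff: 0.20 × 1190 + 0.80 × 591 = 710.8.
Difference: 864.8286 − 710.8 = 154.0286, i.e. 154.03 to two decimal places.
The strong type prefers to separate.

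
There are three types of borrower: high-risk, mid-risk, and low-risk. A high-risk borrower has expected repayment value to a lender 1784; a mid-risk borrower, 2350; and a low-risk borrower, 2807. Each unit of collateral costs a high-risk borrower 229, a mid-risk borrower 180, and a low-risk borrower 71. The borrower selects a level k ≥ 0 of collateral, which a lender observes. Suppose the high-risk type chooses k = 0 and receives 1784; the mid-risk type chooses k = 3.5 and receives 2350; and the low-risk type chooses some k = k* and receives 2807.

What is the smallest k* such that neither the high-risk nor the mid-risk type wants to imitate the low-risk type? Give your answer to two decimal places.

Mid-risk type (on-path payoff 2350 − 180×3.5 = 1720) won't mimic when 1720 ≥ 2807 − 180·k*, i.e. k* ≥ 6.04.
High-risk type (on-path payoff 1784) won't mimic when 1784 ≥ 2807 − 229·k*, i.e. k* ≥ 4.47.
Both must hold, so k* = max(4.47, 6.04) = 6.04. The mid-risk type's constraint binds.

6.04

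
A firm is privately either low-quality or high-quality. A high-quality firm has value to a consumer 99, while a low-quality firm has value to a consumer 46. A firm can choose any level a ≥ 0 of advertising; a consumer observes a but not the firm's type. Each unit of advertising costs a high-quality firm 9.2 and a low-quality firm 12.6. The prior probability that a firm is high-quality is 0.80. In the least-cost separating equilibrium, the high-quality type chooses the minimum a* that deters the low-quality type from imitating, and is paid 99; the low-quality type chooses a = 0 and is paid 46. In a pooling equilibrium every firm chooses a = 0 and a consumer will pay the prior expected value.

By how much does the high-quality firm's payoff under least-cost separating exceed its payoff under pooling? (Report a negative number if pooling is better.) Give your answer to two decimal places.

-28.10

Least-cost separating signal: a* solves 46 = 99 − 12.6·a*, so a* = (99 − 46)/12.6 ≈ 4.2063.
High-quality type's separating payoff: 99 − 9.2 × a* = 99 − 9.2 × (99 − 46)/12.6 = 99 − 487.6/12.6 ≈ 60.3016.
Pooling payoff: 0.80 × 99 + 0.20 × 46 = 88.4.
Difference: 60.3016 − 88.4 = -28.0984, i.e. -28.10 to two decimal places.
The high-quality type would prefer the pooling outcome.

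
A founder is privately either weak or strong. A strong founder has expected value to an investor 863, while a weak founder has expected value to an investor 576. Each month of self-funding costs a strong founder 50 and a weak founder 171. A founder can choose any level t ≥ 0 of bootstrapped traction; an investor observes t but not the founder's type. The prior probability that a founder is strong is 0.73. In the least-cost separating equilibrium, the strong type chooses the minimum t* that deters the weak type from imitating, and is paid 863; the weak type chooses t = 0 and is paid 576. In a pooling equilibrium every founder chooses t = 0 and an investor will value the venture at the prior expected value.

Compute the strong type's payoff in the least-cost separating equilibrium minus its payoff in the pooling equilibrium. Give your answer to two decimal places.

Least-cost separating signal: t* solves 576 = 863 − 171·t*, so t* = (863 − 576)/171 ≈ 1.6784.
Strong type's separating payoff: 863 − 50 × t* = 863 − 50 × (863 − 576)/171 = 863 − 14350/171 ≈ 779.0819.
Pooling payoff: 0.73 × 863 + 0.27 × 576 = 785.51.
Difference: 779.0819 − 785.51 = -6.4281, i.e. -6.43 to two decimal places.
The strong type would prefer the pooling outcome.

-6.43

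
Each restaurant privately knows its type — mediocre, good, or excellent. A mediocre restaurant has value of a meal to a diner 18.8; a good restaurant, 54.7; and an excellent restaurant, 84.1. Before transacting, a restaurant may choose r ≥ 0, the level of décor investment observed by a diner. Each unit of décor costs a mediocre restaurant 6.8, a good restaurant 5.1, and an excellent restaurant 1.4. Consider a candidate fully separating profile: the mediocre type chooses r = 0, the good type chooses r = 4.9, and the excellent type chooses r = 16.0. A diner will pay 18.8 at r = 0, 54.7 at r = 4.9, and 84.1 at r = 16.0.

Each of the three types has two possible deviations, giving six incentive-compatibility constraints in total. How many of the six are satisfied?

5

Good (own payoff 54.7 − 5.1×4.9 = 29.71): to r=0 gives 18.8 → no gain ✓; to r=16.0 gives 84.1 − 5.1×16.0 = 2.5 → no gain ✓.
Excellent (own payoff 84.1 − 1.4×16.0 = 61.7): to r=0 gives 18.8 → no gain ✓; to r=4.9 gives 54.7 − 1.4×4.9 = 47.84 → no gain ✓.
Mediocre (own payoff 18.8): to r=4.9 gives 54.7 − 6.8×4.9 = 21.38 → profitable ✗; to r=16.0 gives 84.1 − 6.8×16.0 = -24.7 → no gain ✓.
5 of the 6 constraints hold; not an equilibrium.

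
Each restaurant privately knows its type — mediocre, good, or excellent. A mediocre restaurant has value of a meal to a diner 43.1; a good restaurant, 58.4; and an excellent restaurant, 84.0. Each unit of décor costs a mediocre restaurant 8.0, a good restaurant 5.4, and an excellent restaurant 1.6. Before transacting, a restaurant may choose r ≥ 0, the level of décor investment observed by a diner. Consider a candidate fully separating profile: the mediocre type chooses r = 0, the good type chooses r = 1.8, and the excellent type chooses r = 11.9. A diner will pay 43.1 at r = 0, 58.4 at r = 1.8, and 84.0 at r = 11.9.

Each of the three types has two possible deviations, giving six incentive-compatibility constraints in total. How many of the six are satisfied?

5

Mediocre (own payoff 43.1): to r=1.8 gives 58.4 − 8.0×1.8 = 44 → profitable ✗; to r=11.9 gives 84.0 − 8.0×11.9 = -11.2 → no gain ✓.
Good (own payoff 58.4 − 5.4×1.8 = 48.68): to r=0 gives 43.1 → no gain ✓; to r=11.9 gives 84.0 − 5.4×11.9 = 19.74 → no gain ✓.
Excellent (own payoff 84.0 − 1.6×11.9 = 64.96): to r=0 gives 43.1 → no gain ✓; to r=1.8 gives 58.4 − 1.6×1.8 = 55.52 → no gain ✓.
5 of the 6 constraints hold; not an equilibrium.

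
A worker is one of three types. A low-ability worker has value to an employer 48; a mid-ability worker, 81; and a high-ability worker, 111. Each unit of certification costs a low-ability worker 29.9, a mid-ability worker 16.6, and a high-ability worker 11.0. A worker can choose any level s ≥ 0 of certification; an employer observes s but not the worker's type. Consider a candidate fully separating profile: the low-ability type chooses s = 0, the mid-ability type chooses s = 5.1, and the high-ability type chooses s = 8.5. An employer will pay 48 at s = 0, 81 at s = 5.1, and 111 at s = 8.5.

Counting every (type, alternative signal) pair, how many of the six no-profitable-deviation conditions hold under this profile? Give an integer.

3

Low-ability (own payoff 48): to s=5.1 gives 81 − 29.9×5.1 = -71.49 → no gain ✓; to s=8.5 gives 111 − 29.9×8.5 = -143.15 → no gain ✓.
High-ability (own payoff 111 − 11.0×8.5 = 17.5): to s=0 gives 48 → profitable ✗; to s=5.1 gives 81 − 11.0×5.1 = 24.9 → profitable ✗.
Mid-ability (own payoff 81 − 16.6×5.1 = -3.66): to s=0 gives 48 → profitable ✗; to s=8.5 gives 111 − 16.6×8.5 = -30.1 → no gain ✓.
3 of the 6 constraints hold; not an equilibrium.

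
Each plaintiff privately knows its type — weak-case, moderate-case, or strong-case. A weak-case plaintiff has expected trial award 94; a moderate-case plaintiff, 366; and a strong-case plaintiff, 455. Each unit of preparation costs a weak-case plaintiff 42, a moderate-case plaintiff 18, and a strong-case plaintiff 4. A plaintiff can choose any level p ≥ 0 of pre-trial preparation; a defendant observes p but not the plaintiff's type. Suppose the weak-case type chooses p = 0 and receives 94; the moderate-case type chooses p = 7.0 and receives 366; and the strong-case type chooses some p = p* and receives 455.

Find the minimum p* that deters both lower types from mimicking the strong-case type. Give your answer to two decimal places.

Weak-case type (on-path payoff 94) won't mimic when 94 ≥ 455 − 42·p*, i.e. p* ≥ 8.60.
Moderate-case type (on-path payoff 366 − 18×7.0 = 240) won't mimic when 240 ≥ 455 − 18·p*, i.e. p* ≥ 11.94.
Both must hold, so p* = max(8.60, 11.94) = 11.94. The moderate-case type's constraint binds.

11.94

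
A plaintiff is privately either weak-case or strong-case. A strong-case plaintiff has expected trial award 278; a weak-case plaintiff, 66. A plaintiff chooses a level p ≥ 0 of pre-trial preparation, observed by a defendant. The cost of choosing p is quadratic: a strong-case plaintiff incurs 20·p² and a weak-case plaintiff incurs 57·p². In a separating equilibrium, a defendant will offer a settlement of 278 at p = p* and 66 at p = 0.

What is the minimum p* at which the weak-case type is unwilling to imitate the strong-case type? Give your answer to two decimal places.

The weak-case type at p = 0 receives 66; imitating at p* yields 278 − 57·p*².
Indifference: 66 = 278 − 57·p*², so p*² = (278 − 66) / 57 ≈ 3.7193.
p* = √3.7193 ≈ 1.93.

1.93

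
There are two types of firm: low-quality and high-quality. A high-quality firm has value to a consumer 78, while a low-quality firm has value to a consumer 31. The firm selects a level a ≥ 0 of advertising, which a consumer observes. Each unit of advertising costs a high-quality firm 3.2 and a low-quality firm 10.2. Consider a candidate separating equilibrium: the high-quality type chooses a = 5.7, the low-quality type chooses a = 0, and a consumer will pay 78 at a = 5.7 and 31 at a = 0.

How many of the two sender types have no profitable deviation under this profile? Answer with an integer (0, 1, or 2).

Low-quality type: stay at 0 → 31; mimic → 78 − 10.2 × 5.7 = 19.86. IC holds (31 ≥ 19.86).
High-quality type: signal → 78 − 3.2 × 5.7 = 59.76; deviate to 0 → 31. IC holds (59.76 ≥ 31).
2 of 2 constraints hold, so this is a separating equilibrium.

2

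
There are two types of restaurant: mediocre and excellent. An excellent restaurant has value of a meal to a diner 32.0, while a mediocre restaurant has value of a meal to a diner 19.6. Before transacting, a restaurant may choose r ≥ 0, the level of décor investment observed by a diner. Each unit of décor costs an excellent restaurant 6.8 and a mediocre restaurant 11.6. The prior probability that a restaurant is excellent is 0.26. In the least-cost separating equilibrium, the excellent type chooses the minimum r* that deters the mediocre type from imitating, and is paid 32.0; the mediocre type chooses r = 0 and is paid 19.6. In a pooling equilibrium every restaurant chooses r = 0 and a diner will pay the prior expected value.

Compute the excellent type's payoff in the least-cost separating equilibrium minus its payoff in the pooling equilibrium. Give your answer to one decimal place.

Least-cost separating signal: r* solves 19.6 = 32.0 − 11.6·r*, so r* = (32.0 − 19.6)/11.6 ≈ 1.0690.
Excellent type's separating payoff: 32.0 − 6.8 × r* = 32.0 − 6.8 × (32.0 − 19.6)/11.6 = 32.0 − 84.32/11.6 ≈ 24.731.
Pooling payoff: 0.26 × 32.0 + 0.74 × 19.6 = 22.824.
Difference: 24.731 − 22.824 = 1.907, i.e. 1.9 to one decimal place.
The excellent type prefers to separate.

1.9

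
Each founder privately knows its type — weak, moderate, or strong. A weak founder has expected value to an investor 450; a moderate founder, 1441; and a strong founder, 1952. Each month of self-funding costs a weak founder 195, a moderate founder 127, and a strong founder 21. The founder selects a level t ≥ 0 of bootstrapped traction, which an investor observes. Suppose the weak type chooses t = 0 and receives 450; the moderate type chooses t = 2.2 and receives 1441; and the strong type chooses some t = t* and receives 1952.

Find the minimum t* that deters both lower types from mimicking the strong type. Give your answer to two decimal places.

7.70

Moderate type (on-path payoff 1441 − 127×2.2 = 1161.6) won't mimic when 1161.6 ≥ 1952 − 127·t*, i.e. t* ≥ 6.22.
Weak type (on-path payoff 450) won't mimic when 450 ≥ 1952 − 195·t*, i.e. t* ≥ 7.70.
Both must hold, so t* = max(7.70, 6.22) = 7.70. The weak type's constraint binds.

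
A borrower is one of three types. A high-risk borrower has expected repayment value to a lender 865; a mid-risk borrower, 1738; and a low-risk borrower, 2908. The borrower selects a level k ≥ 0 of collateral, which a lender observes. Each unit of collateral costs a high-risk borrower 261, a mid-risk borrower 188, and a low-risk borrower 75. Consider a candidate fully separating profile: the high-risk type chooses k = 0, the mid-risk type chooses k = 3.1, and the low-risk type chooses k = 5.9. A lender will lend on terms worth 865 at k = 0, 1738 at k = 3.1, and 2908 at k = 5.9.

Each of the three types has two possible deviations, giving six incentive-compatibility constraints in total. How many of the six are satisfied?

Mid-risk (own payoff 1738 − 188×3.1 = 1155.2): to k=0 gives 865 → no gain ✓; to k=5.9 gives 2908 − 188×5.9 = 1798.8 → profitable ✗.
Low-risk (own payoff 2908 − 75×5.9 = 2465.5): to k=0 gives 865 → no gain ✓; to k=3.1 gives 1738 − 75×3.1 = 1505.5 → no gain ✓.
High-risk (own payoff 865): to k=3.1 gives 1738 − 261×3.1 = 928.9 → profitable ✗; to k=5.9 gives 2908 − 261×5.9 = 1368.1 → profitable ✗.
3 of the 6 constraints hold; not an equilibrium.

3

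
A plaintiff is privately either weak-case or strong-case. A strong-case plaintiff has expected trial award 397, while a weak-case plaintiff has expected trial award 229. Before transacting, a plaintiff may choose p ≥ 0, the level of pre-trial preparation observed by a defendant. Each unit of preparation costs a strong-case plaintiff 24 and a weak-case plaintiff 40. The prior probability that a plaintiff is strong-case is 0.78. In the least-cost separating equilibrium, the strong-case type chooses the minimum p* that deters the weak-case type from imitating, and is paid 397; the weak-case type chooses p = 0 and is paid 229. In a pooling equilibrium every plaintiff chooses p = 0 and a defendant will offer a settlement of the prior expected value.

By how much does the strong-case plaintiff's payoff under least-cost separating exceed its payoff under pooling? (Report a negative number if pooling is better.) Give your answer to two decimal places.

Least-cost separating signal: p* solves 229 = 397 − 40·p*, so p* = (397 − 229)/40 = 4.2.
Strong-case type's separating payoff: 397 − 24 × p* = 397 − 24 × (397 − 229)/40 = 397 − 4032/40 = 296.2.
Pooling payoff: 0.78 × 397 + 0.22 × 229 = 360.04.
Difference: 296.2 − 360.04 = -63.84.
The strong-case type would prefer the pooling outcome.

-63.84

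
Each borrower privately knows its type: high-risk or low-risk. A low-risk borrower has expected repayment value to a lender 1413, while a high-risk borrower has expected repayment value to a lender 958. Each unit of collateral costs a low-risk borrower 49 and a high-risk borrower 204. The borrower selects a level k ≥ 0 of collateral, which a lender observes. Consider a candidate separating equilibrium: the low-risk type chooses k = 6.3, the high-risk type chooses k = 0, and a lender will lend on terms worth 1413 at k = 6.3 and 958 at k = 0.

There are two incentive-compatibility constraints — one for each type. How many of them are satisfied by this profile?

Low-risk type: signal → 1413 − 49 × 6.3 = 1104.3; deviate to 0 → 958. IC holds (1104.3 ≥ 958).
High-risk type: stay at 0 → 958; mimic → 1413 − 204 × 6.3 = 127.8. IC holds (958 ≥ 127.8).
2 of 2 constraints hold, so this is a separating equilibrium.

2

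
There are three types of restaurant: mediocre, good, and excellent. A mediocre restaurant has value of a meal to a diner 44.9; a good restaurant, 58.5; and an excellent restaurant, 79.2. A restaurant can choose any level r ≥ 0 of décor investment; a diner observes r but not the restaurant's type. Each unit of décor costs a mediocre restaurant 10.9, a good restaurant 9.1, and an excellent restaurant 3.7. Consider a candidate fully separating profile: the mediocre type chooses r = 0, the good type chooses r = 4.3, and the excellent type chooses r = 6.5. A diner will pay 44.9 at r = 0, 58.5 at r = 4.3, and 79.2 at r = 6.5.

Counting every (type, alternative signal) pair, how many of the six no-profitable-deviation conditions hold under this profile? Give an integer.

Mediocre (own payoff 44.9): to r=4.3 gives 58.5 − 10.9×4.3 = 11.63 → no gain ✓; to r=6.5 gives 79.2 − 10.9×6.5 = 8.35 → no gain ✓.
Excellent (own payoff 79.2 − 3.7×6.5 = 55.15): to r=0 gives 44.9 → no gain ✓; to r=4.3 gives 58.5 − 3.7×4.3 = 42.59 → no gain ✓.
Good (own payoff 58.5 − 9.1×4.3 = 19.37): to r=0 gives 44.9 → profitable ✗; to r=6.5 gives 79.2 − 9.1×6.5 = 20.05 → profitable ✗.
4 of the 6 constraints hold; not an equilibrium.

4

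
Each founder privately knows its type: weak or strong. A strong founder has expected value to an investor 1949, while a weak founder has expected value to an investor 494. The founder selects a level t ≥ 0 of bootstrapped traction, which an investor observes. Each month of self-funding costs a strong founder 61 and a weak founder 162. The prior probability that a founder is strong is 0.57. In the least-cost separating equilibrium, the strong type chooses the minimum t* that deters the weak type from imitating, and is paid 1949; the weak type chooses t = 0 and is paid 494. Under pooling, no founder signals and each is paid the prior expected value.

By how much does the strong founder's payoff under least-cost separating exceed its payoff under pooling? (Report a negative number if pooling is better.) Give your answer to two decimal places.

Least-cost separating signal: t* solves 494 = 1949 − 162·t*, so t* = (1949 − 494)/162 ≈ 8.9815.
Strong type's separating payoff: 1949 − 61 × t* = 1949 − 61 × (1949 − 494)/162 = 1949 − 88755/162 ≈ 1401.1296.
Pooling payoff: 0.57 × 1949 + 0.43 × 494 = 1323.35.
Difference: 1401.1296 − 1323.35 = 77.7796, i.e. 77.78 to two decimal places.
The strong type prefers to separate.

77.78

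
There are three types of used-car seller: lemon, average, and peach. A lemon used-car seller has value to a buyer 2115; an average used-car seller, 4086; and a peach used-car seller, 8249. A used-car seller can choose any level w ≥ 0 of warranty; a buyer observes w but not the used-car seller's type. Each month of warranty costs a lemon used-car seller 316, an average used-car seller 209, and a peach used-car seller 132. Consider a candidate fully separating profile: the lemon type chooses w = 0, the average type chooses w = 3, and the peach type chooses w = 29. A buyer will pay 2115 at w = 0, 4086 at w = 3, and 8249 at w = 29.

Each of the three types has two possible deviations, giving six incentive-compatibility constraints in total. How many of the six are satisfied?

Peach (own payoff 8249 − 132×29 = 4421): to w=0 gives 2115 → no gain ✓; to w=3 gives 4086 − 132×3 = 3690 → no gain ✓.
Lemon (own payoff 2115): to w=3 gives 4086 − 316×3 = 3138 → profitable ✗; to w=29 gives 8249 − 316×29 = -915 → no gain ✓.
Average (own payoff 4086 − 209×3 = 3459): to w=0 gives 2115 → no gain ✓; to w=29 gives 8249 − 209×29 = 2188 → no gain ✓.
5 of the 6 constraints hold; not an equilibrium.

5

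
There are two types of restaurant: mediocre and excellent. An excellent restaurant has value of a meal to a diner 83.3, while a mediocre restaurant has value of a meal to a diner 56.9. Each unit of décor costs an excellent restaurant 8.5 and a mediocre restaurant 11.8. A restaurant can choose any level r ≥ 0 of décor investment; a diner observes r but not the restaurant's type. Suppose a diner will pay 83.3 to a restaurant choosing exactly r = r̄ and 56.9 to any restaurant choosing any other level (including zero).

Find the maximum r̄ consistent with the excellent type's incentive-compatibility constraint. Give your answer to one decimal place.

Choosing r̄ yields the excellent type 83.3 − 8.5·r̄; choosing zero yields 56.9.
The excellent type is indifferent at 83.3 − 8.5·r̄ = 56.9, i.e. r̄ = (83.3 − 56.9) / 8.5 ≈ 3.1.
For any r̄ above 3.1 the excellent type would rather pool at zero, so separation collapses.

3.1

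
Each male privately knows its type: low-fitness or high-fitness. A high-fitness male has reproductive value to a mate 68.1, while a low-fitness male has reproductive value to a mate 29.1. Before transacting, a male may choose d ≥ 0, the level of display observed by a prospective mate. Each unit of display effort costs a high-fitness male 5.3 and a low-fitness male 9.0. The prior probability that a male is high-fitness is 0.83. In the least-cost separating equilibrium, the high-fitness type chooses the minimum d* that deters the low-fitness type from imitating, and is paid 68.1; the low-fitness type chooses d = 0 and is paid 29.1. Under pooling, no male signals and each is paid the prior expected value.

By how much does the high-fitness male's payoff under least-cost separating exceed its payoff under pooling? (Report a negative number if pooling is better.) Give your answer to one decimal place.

-16.3

Least-cost separating signal: d* solves 29.1 = 68.1 − 9.0·d*, so d* = (68.1 − 29.1)/9.0 ≈ 4.3333.
High-fitness type's separating payoff: 68.1 − 5.3 × d* = 68.1 − 5.3 × (68.1 − 29.1)/9.0 = 68.1 − 206.7/9.0 ≈ 45.133.
Pooling payoff: 0.83 × 68.1 + 0.17 × 29.1 = 61.47.
Difference: 45.133 − 61.47 = -16.337, i.e. -16.3 to one decimal place.
The high-fitness type would prefer the pooling outcome.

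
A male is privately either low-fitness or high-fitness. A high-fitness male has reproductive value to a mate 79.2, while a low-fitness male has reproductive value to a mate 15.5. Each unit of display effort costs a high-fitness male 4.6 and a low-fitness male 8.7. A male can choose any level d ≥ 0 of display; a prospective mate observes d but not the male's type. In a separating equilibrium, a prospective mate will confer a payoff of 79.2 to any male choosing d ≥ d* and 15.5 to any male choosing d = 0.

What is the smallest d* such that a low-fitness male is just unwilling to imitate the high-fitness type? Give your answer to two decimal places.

7.32

A low-fitness male choosing d = 0 receives 15.5.
Imitating at d* instead would pay 79.2 at cost 8.7·d*, netting 79.2 − 8.7·d*.
Indifference: 15.5 = 79.2 − 8.7·d*, so d* = (79.2 − 15.5) / 8.7 ≈ 7.32.
This is the low-fitness type's binding incentive-compatibility constraint; any d ≥ 7.32 sustains separation on that side.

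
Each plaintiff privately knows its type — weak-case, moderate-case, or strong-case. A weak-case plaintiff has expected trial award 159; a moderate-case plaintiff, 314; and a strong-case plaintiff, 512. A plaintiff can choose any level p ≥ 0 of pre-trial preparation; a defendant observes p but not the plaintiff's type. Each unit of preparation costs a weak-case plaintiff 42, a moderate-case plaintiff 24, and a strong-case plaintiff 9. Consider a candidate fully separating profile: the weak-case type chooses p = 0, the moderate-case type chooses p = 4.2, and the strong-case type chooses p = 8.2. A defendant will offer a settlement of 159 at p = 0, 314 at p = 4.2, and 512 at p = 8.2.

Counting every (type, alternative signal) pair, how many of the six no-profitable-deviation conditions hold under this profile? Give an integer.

4

Moderate-case (own payoff 314 − 24×4.2 = 213.2): to p=0 gives 159 → no gain ✓; to p=8.2 gives 512 − 24×8.2 = 315.2 → profitable ✗.
Strong-case (own payoff 512 − 9×8.2 = 438.2): to p=0 gives 159 → no gain ✓; to p=4.2 gives 314 − 9×4.2 = 276.2 → no gain ✓.
Weak-case (own payoff 159): to p=4.2 gives 314 − 42×4.2 = 137.6 → no gain ✓; to p=8.2 gives 512 − 42×8.2 = 167.6 → profitable ✗.
4 of the 6 constraints hold; not an equilibrium.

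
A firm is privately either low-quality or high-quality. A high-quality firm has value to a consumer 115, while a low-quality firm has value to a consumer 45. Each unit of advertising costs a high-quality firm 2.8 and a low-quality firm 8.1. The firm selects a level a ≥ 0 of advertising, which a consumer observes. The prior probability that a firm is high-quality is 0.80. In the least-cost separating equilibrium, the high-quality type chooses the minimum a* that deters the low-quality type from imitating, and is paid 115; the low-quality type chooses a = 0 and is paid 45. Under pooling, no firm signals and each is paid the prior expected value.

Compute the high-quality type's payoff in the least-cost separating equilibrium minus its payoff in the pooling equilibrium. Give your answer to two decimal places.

Least-cost separating signal: a* solves 45 = 115 − 8.1·a*, so a* = (115 − 45)/8.1 ≈ 8.6420.
High-quality type's separating payoff: 115 − 2.8 × a* = 115 − 2.8 × (115 − 45)/8.1 = 115 − 196/8.1 ≈ 90.8025.
Pooling payoff: 0.80 × 115 + 0.20 × 45 = 101.
Difference: 90.8025 − 101 = -10.1975, i.e. -10.20 to two decimal places.
The high-quality type would prefer the pooling outcome.

-10.20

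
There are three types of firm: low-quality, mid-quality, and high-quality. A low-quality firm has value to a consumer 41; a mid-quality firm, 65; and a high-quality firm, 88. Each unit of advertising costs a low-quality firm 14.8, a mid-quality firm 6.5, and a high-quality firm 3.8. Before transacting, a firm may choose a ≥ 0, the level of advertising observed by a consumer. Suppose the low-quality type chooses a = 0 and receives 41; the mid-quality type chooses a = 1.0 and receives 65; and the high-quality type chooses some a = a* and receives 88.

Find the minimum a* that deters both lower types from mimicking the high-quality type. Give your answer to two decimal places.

Low-quality type (on-path payoff 41) won't mimic when 41 ≥ 88 − 14.8·a*, i.e. a* ≥ 3.18.
Mid-quality type (on-path payoff 65 − 6.5×1.0 = 58.5) won't mimic when 58.5 ≥ 88 − 6.5·a*, i.e. a* ≥ 4.54.
Both must hold, so a* = max(3.18, 4.54) = 4.54. The mid-quality type's constraint binds.

4.54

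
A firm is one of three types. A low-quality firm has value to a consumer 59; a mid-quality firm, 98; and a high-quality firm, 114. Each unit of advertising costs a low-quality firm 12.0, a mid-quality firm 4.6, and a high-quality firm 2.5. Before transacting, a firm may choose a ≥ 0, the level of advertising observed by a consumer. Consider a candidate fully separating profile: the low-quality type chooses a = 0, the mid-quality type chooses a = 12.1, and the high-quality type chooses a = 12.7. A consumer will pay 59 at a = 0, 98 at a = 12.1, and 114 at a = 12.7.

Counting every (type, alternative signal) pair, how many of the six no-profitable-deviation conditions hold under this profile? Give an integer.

Low-quality (own payoff 59): to a=12.1 gives 98 − 12.0×12.1 = -47.2 → no gain ✓; to a=12.7 gives 114 − 12.0×12.7 = -38.4 → no gain ✓.
High-quality (own payoff 114 − 2.5×12.7 = 82.25): to a=0 gives 59 → no gain ✓; to a=12.1 gives 98 − 2.5×12.1 = 67.75 → no gain ✓.
Mid-quality (own payoff 98 − 4.6×12.1 = 42.34): to a=0 gives 59 → profitable ✗; to a=12.7 gives 114 − 4.6×12.7 = 55.58 → profitable ✗.
4 of the 6 constraints hold; not an equilibrium.

4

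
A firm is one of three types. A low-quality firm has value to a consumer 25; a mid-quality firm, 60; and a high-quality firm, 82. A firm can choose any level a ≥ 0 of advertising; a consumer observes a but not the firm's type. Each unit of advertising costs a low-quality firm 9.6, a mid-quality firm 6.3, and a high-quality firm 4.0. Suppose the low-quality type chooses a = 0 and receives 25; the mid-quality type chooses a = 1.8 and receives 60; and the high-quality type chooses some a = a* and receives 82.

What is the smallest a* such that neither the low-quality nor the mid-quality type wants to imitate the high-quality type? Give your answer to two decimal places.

5.94

Low-quality type (on-path payoff 25) won't mimic when 25 ≥ 82 − 9.6·a*, i.e. a* ≥ 5.94.
Mid-quality type (on-path payoff 60 − 6.3×1.8 = 48.66) won't mimic when 48.66 ≥ 82 − 6.3·a*, i.e. a* ≥ 5.29.
Both must hold, so a* = max(5.94, 5.29) = 5.94. The low-quality type's constraint binds.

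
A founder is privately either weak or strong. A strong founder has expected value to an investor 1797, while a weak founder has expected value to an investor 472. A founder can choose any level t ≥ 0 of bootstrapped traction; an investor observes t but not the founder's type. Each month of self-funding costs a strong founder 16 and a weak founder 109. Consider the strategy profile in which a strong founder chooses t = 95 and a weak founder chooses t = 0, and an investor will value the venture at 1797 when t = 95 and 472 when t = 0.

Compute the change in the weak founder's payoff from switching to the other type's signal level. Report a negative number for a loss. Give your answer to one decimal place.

-9030.0

Playing t = 0 the weak founder receives 472.
Deviating to t = 95 brings payment 1797 at cost 109 × 95 = 10355, netting -8558.
Gain from deviating: -8558 − 472 = -9030.0.
The gain is negative, so the weak type's incentive-compatibility constraint is satisfied.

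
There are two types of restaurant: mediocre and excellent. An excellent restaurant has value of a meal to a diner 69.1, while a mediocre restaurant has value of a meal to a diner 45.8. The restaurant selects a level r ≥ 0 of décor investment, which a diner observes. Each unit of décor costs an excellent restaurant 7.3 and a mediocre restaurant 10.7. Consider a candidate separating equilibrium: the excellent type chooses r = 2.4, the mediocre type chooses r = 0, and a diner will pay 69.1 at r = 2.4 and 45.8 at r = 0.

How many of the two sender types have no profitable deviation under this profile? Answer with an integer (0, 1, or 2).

Excellent type: signal → 69.1 − 7.3 × 2.4 = 51.58; deviate to 0 → 45.8. IC holds (51.58 ≥ 45.8).
Mediocre type: stay at 0 → 45.8; mimic → 69.1 − 10.7 × 2.4 = 43.42. IC holds (45.8 ≥ 43.42).
2 of 2 constraints hold, so this is a separating equilibrium.

2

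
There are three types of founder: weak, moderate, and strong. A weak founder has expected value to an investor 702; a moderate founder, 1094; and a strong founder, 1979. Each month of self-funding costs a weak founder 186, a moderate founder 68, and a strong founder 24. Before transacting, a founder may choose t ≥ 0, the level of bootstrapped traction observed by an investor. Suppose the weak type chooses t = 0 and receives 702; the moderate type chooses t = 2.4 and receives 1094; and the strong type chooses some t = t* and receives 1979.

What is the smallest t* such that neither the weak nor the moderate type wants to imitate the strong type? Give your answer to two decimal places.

15.41

Moderate type (on-path payoff 1094 − 68×2.4 = 930.8) won't mimic when 930.8 ≥ 1979 − 68·t*, i.e. t* ≥ 15.41.
Weak type (on-path payoff 702) won't mimic when 702 ≥ 1979 − 186·t*, i.e. t* ≥ 6.87.
Both must hold, so t* = max(6.87, 15.41) = 15.41. The moderate type's constraint binds.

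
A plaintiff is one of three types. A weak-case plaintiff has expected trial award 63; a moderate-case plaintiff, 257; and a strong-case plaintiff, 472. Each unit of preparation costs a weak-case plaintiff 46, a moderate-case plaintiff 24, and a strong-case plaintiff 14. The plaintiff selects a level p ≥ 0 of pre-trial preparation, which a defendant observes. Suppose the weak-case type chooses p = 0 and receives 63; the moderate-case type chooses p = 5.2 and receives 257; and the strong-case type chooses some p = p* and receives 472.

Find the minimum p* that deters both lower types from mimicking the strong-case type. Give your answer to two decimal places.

14.16

Weak-case type (on-path payoff 63) won't mimic when 63 ≥ 472 − 46·p*, i.e. p* ≥ 8.89.
Moderate-case type (on-path payoff 257 − 24×5.2 = 132.2) won't mimic when 132.2 ≥ 472 − 24·p*, i.e. p* ≥ 14.16.
Both must hold, so p* = max(8.89, 14.16) = 14.16. The moderate-case type's constraint binds.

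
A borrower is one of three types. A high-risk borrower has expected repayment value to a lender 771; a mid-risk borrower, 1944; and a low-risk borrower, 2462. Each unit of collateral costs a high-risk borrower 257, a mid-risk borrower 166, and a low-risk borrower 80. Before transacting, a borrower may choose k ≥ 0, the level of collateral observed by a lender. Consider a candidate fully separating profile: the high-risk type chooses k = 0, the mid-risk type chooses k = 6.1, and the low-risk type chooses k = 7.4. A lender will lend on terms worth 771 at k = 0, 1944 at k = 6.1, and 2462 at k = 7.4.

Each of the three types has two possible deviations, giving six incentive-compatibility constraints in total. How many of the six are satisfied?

Low-risk (own payoff 2462 − 80×7.4 = 1870): to k=0 gives 771 → no gain ✓; to k=6.1 gives 1944 − 80×6.1 = 1456 → no gain ✓.
Mid-risk (own payoff 1944 − 166×6.1 = 931.4): to k=0 gives 771 → no gain ✓; to k=7.4 gives 2462 − 166×7.4 = 1233.6 → profitable ✗.
High-risk (own payoff 771): to k=6.1 gives 1944 − 257×6.1 = 376.3 → no gain ✓; to k=7.4 gives 2462 − 257×7.4 = 560.2 → no gain ✓.
5 of the 6 constraints hold; not an equilibrium.

5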